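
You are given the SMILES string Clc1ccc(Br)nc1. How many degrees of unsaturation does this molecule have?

4

Molecular formula: C5H3BrClN.
DoU = (2C + 2 + N − H − X) / 2, where X is the halogen count and O/S are ignored.
    = (2·5 + 2 + 1 − 3 − 2) / 2 = 8 / 2 = 4.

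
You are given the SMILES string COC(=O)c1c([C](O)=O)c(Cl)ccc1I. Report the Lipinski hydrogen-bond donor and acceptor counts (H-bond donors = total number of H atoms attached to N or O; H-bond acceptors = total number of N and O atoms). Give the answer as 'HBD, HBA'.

Donors: find every N or O and count the H atoms it carries.
  atom 2 (O): bond orders sum to 2 → 0 H
  atom 4 (O): bond orders sum to 2 → 0 H
  atom 8 (O): bond orders sum to 1 → 1 H
  atom 9 (O): bond orders sum to 2 → 0 H
Lipinski HBD = 1.
Acceptors: N atoms = 0, O atoms = 4 → HBA = 4.

1, 4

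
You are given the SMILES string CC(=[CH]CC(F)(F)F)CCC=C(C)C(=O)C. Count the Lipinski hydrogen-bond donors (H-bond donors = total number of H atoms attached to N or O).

Donors: find every N or O and count the H atoms it carries.
  atom 15 (O): bond orders sum to 2 → 0 H
Lipinski HBD = 0.

0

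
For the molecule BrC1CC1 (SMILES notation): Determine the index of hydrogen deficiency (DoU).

1

Molecular formula: C3H5Br.
DoU = (2C + 2 + N − H − X) / 2, where X is the halogen count and O/S are ignored.
    = (2·3 + 2 + 0 − 5 − 1) / 2 = 2 / 2 = 1.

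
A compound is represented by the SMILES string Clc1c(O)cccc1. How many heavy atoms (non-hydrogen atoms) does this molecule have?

Every atom symbol written in the SMILES (organic subset) is one heavy atom; implicit H are not written.
Heavy atoms by element → C:6, Cl:1, O:1.
Total: 8.

8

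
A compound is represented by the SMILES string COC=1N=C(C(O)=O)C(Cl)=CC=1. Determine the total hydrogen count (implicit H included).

6

Walk through each heavy atom and fill implicit hydrogens from standard valence (C 4, N 3, O 2, S 2, halogen 1):
  atom 1: C, bond orders sum to 1 (valence 4) → 3 H
  atom 2: O, bond orders sum to 2 (valence 2) → 0 H
  atom 3: C, bond orders sum to 4 (valence 4) → 0 H
  atom 4: N, bond orders sum to 3 (valence 3) → 0 H
  atom 5: C, bond orders sum to 4 (valence 4) → 0 H
  atom 6: C, bond orders sum to 4 (valence 4) → 0 H
  atom 7: O, bond orders sum to 1 (valence 2) → 1 H
  atom 8: O, bond orders sum to 2 (valence 2) → 0 H
  atom 9: C, bond orders sum to 4 (valence 4) → 0 H
  atom 10: Cl (halogen, monovalent) → 0 H
  atom 11: C, bond orders sum to 3 (valence 4) → 1 H
  atom 12: C, bond orders sum to 3 (valence 4) → 1 H
Total hydrogens: 6.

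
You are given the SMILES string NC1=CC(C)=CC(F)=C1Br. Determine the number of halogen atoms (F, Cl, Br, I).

2

Halogen atoms appear at heavy-atom positions 8, 10 (1×Br, 1×F).
Other groups present: 1 primary amine.
Halogen count: 2.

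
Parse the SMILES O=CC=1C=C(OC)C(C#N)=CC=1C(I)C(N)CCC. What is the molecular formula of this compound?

C14H17IN2O2

Walk through each heavy atom and fill implicit hydrogens from standard valence (C 4, N 3, O 2, S 2, halogen 1):
  atom 1: O, bond orders sum to 2 (valence 2) → 0 H
  atom 2: C, bond orders sum to 3 (valence 4) → 1 H
  atom 3: C, bond orders sum to 4 (valence 4) → 0 H
  atom 4: C, bond orders sum to 3 (valence 4) → 1 H
  atom 5: C, bond orders sum to 4 (valence 4) → 0 H
  atom 6: O, bond orders sum to 2 (valence 2) → 0 H
  atom 7: C, bond orders sum to 1 (valence 4) → 3 H
  atom 8: C, bond orders sum to 4 (valence 4) → 0 H
  atom 9: C, bond orders sum to 4 (valence 4) → 0 H
  atom 10: N, bond orders sum to 3 (valence 3) → 0 H
  atom 11: C, bond orders sum to 3 (valence 4) → 1 H
  atom 12: C, bond orders sum to 4 (valence 4) → 0 H
  atom 13: C, bond orders sum to 3 (valence 4) → 1 H
  atom 14: I (halogen, monovalent) → 0 H
  atom 15: C, bond orders sum to 3 (valence 4) → 1 H
  atom 16: N, bond orders sum to 1 (valence 3) → 2 H
  atom 17: C, bond orders sum to 2 (valence 4) → 2 H
  atom 18: C, bond orders sum to 2 (valence 4) → 2 H
  atom 19: C, bond orders sum to 1 (valence 4) → 3 H
Totals → C:14, H:17, I:1, N:2, O:2.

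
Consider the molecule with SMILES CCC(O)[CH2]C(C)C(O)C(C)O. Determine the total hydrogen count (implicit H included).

Walk through each heavy atom and fill implicit hydrogens from standard valence (C 4, N 3, O 2, S 2, halogen 1):
  atom 1: C, bond orders sum to 1 (valence 4) → 3 H
  atom 2: C, bond orders sum to 2 (valence 4) → 2 H
  atom 3: C, bond orders sum to 3 (valence 4) → 1 H
  atom 4: O, bond orders sum to 1 (valence 2) → 1 H
  atom 5: C with explicit H count 2
  atom 6: C, bond orders sum to 3 (valence 4) → 1 H
  atom 7: C, bond orders sum to 1 (valence 4) → 3 H
  atom 8: C, bond orders sum to 3 (valence 4) → 1 H
  atom 9: O, bond orders sum to 1 (valence 2) → 1 H
  atom 10: C, bond orders sum to 3 (valence 4) → 1 H
  atom 11: C, bond orders sum to 1 (valence 4) → 3 H
  atom 12: O, bond orders sum to 1 (valence 2) → 1 H
Total hydrogens: 20.

20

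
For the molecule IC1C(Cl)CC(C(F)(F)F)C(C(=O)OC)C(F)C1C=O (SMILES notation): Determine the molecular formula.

C11H12ClF4IO3

Walk through each heavy atom and fill implicit hydrogens from standard valence (C 4, N 3, O 2, S 2, halogen 1):
  atom 1: I (halogen, monovalent) → 0 H
  atom 2: C, bond orders sum to 3 (valence 4) → 1 H
  atom 3: C, bond orders sum to 3 (valence 4) → 1 H
  atom 4: Cl (halogen, monovalent) → 0 H
  atom 5: C, bond orders sum to 2 (valence 4) → 2 H
  atom 6: C, bond orders sum to 3 (valence 4) → 1 H
  atom 7: C, bond orders sum to 4 (valence 4) → 0 H
  atom 8: F (halogen, monovalent) → 0 H
  atom 9: F (halogen, monovalent) → 0 H
  atom 10: F (halogen, monovalent) → 0 H
  atom 11: C, bond orders sum to 3 (valence 4) → 1 H
  atom 12: C, bond orders sum to 4 (valence 4) → 0 H
  atom 13: O, bond orders sum to 2 (valence 2) → 0 H
  atom 14: O, bond orders sum to 2 (valence 2) → 0 H
  atom 15: C, bond orders sum to 1 (valence 4) → 3 H
  atom 16: C, bond orders sum to 3 (valence 4) → 1 H
  atom 17: F (halogen, monovalent) → 0 H
  atom 18: C, bond orders sum to 3 (valence 4) → 1 H
  atom 19: C, bond orders sum to 3 (valence 4) → 1 H
  atom 20: O, bond orders sum to 2 (valence 2) → 0 H
Totals → C:11, H:12, Cl:1, F:4, I:1, O:3.
In Hill order: C11H12ClF4IO3.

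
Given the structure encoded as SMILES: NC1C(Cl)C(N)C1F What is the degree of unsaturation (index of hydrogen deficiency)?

1

Molecular formula: C4H8ClFN2.
DoU = (2C + 2 + N − H − X) / 2, where X is the halogen count and O/S are ignored.
    = (2·4 + 2 + 2 − 8 − 2) / 2 = 2 / 2 = 1.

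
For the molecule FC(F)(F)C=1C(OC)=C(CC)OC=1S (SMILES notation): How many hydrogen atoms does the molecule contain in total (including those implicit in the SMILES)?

9

Walk through each heavy atom and fill implicit hydrogens from standard valence (C 4, N 3, O 2, S 2, halogen 1):
  atom 1: F (halogen, monovalent) → 0 H
  atom 2: C, bond orders sum to 4 (valence 4) → 0 H
  atom 3: F (halogen, monovalent) → 0 H
  atom 4: F (halogen, monovalent) → 0 H
  atom 5: C, bond orders sum to 4 (valence 4) → 0 H
  atom 6: C, bond orders sum to 4 (valence 4) → 0 H
  atom 7: O, bond orders sum to 2 (valence 2) → 0 H
  atom 8: C, bond orders sum to 1 (valence 4) → 3 H
  atom 9: C, bond orders sum to 4 (valence 4) → 0 H
  atom 10: C, bond orders sum to 2 (valence 4) → 2 H
  atom 11: C, bond orders sum to 1 (valence 4) → 3 H
  atom 12: O, bond orders sum to 2 (valence 2) → 0 H
  atom 13: C, bond orders sum to 4 (valence 4) → 0 H
  atom 14: S, bond orders sum to 1 (valence 2) → 1 H
Total hydrogens: 9.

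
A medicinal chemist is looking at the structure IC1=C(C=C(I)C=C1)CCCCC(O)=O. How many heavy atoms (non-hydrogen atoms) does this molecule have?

Every atom symbol written in the SMILES (organic subset) is one heavy atom; implicit H are not written.
Heavy atoms by element → C:11, I:2, O:2.
Total: 15.

15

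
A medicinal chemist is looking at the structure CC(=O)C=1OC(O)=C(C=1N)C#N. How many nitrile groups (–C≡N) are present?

1

The nitrile motif appears at heavy-atom position 11 in the SMILES.
Other groups present: 1 hydroxyl, 1 ketone, 1 primary amine.
Nitrile count: 1.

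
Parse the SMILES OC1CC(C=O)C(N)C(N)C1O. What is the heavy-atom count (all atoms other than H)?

12

Every atom symbol written in the SMILES (organic subset) is one heavy atom; implicit H are not written.
Heavy atoms by element → C:7, N:2, O:3.
Total: 12.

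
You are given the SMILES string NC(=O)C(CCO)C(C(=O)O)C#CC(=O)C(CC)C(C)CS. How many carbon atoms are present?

15

Count every carbon token in the SMILES (each C, including those in ring-closure positions and inside branches).
Carbon count: 15.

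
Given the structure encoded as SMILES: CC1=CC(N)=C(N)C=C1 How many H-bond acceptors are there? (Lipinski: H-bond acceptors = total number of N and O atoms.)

2

N atoms: 2; O atoms: 0.
Lipinski HBA = 2 + 0 = 2.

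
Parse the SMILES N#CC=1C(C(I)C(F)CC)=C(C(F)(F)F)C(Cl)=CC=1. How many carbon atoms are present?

12

Count every carbon token in the SMILES (each C, including those in ring-closure positions and inside branches).
Carbon count: 12.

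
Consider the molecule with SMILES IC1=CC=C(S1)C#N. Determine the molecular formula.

Walk through each heavy atom and fill implicit hydrogens from standard valence (C 4, N 3, O 2, S 2, halogen 1):
  atom 1: I (halogen, monovalent) → 0 H
  atom 2: C, bond orders sum to 4 (valence 4) → 0 H
  atom 3: C, bond orders sum to 3 (valence 4) → 1 H
  atom 4: C, bond orders sum to 3 (valence 4) → 1 H
  atom 5: C, bond orders sum to 4 (valence 4) → 0 H
  atom 6: S, bond orders sum to 2 (valence 2) → 0 H
  atom 7: C, bond orders sum to 4 (valence 4) → 0 H
  atom 8: N, bond orders sum to 3 (valence 3) → 0 H
Totals → C:5, H:2, I:1, N:1, S:1.

C5H2INS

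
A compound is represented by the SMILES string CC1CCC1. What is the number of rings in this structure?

1

In SMILES, each pair of matching ring-closure digits denotes one ring-closing bond; the number of such bonds equals the number of independent rings.
Ring-closure bonds here: 1.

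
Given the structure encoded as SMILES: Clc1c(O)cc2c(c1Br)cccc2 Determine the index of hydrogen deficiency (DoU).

Molecular formula: C10H6BrClO.
DoU = (2C + 2 + N − H − X) / 2, where X is the halogen count and O/S are ignored.
    = (2·10 + 2 + 0 − 6 − 2) / 2 = 14 / 2 = 7.

7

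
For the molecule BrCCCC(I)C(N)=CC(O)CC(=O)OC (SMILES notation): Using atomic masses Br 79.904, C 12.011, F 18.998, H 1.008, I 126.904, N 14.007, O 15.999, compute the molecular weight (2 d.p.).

First, the molecular formula is C10H17BrINO3 (counting implicit H from valence).
  Br: 1 × 79.904 = 79.904
  C: 10 × 12.011 = 120.110
  H: 17 × 1.008 = 17.136
  I: 1 × 126.904 = 126.904
  N: 1 × 14.007 = 14.007
  O: 3 × 15.999 = 47.997
Sum: 1×79.904 + 10×12.011 + 17×1.008 + 1×126.904 + 1×14.007 + 3×15.999 = 406.058 → 406.06 g/mol.

406.06 g/mol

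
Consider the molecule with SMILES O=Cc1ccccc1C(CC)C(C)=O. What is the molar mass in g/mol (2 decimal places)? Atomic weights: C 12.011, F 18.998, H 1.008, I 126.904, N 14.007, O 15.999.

First, the molecular formula is C12H14O2 (counting implicit H from valence).
  C: 12 × 12.011 = 144.132
  H: 14 × 1.008 = 14.112
  O: 2 × 15.999 = 31.998
Sum: 12×12.011 + 14×1.008 + 2×15.999 = 190.242 → 190.24 g/mol.

190.24 g/mol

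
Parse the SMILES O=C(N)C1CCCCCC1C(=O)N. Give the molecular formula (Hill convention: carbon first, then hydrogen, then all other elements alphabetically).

Walk through each heavy atom and fill implicit hydrogens from standard valence (C 4, N 3, O 2, S 2, halogen 1):
  atom 1: O, bond orders sum to 2 (valence 2) → 0 H
  atom 2: C, bond orders sum to 4 (valence 4) → 0 H
  atom 3: N, bond orders sum to 1 (valence 3) → 2 H
  atom 4: C, bond orders sum to 3 (valence 4) → 1 H
  atom 5: C, bond orders sum to 2 (valence 4) → 2 H
  atom 6: C, bond orders sum to 2 (valence 4) → 2 H
  atom 7: C, bond orders sum to 2 (valence 4) → 2 H
  atom 8: C, bond orders sum to 2 (valence 4) → 2 H
  atom 9: C, bond orders sum to 2 (valence 4) → 2 H
  atom 10: C, bond orders sum to 3 (valence 4) → 1 H
  atom 11: C, bond orders sum to 4 (valence 4) → 0 H
  atom 12: O, bond orders sum to 2 (valence 2) → 0 H
  atom 13: N, bond orders sum to 1 (valence 3) → 2 H
Totals → C:9, H:16, N:2, O:2.
In Hill order: C9H16N2O2.

C9H16N2O2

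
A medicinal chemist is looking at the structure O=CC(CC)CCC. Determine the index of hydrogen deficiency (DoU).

Molecular formula: C7H14O.
DoU = (2C + 2 + N − H − X) / 2, where X is the halogen count and O/S are ignored.
    = (2·7 + 2 + 0 − 14 − 0) / 2 = 2 / 2 = 1.

1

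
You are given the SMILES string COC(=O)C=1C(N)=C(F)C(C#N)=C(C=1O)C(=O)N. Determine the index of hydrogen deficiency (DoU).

8

Degree of unsaturation = (number of rings) + (number of π bonds).
Ring closures in the SMILES: 1.
π bonds: 5 double bonds (each 1 DoU), 1 triple bond (each 2 DoU) → 7 DoU from unsaturation.
Total DoU = 1 + 7 = 8.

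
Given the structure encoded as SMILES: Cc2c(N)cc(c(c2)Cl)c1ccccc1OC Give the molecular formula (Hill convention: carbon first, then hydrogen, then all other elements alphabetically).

C14H14ClNO

Walk through each heavy atom and fill implicit hydrogens from standard valence (C 4, N 3, O 2, S 2, halogen 1); for lowercase aromatic atoms, an aromatic c carries 1 H when it has two neighbours and 0 H with three, and aromatic n carries 0 H:
  atom 1: C, bond orders sum to 1 (valence 4) → 3 H
  atom 2: aromatic c, 3 neighbours → 0 H
  atom 3: aromatic c, 3 neighbours → 0 H
  atom 4: N, bond orders sum to 1 (valence 3) → 2 H
  atom 5: aromatic c, 2 neighbours → 1 H
  atom 6: aromatic c, 3 neighbours → 0 H
  atom 7: aromatic c, 3 neighbours → 0 H
  atom 8: aromatic c, 2 neighbours → 1 H
  atom 9: Cl (halogen, monovalent) → 0 H
  atom 10: aromatic c, 3 neighbours → 0 H
  atom 11: aromatic c, 2 neighbours → 1 H
  atom 12: aromatic c, 2 neighbours → 1 H
  atom 13: aromatic c, 2 neighbours → 1 H
  atom 14: aromatic c, 2 neighbours → 1 H
  atom 15: aromatic c, 3 neighbours → 0 H
  atom 16: O, bond orders sum to 2 (valence 2) → 0 H
  atom 17: C, bond orders sum to 1 (valence 4) → 3 H
Totals → C:14, H:14, Cl:1, N:1, O:1.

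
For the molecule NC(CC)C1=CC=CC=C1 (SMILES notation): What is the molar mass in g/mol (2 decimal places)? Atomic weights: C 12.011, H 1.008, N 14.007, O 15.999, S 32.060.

135.21 g/mol

First, the molecular formula is C9H13N (counting implicit H from valence).
  C: 9 × 12.011 = 108.099
  H: 13 × 1.008 = 13.104
  N: 1 × 14.007 = 14.007
Sum: 9×12.011 + 13×1.008 + 1×14.007 = 135.210 → 135.21 g/mol.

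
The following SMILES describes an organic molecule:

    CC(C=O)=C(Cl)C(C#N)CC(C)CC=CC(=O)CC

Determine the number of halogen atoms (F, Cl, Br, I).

Halogen atoms appear at heavy-atom position 6 (1×Cl).
Other groups present: 1 aldehyde, 2 alkene, 1 ketone, 1 nitrile.
Halogen count: 1.

1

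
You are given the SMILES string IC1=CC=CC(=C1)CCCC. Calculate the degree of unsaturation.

4

Molecular formula: C10H13I.
DoU = (2C + 2 + N − H − X) / 2, where X is the halogen count and O/S are ignored.
    = (2·10 + 2 + 0 − 13 − 1) / 2 = 8 / 2 = 4.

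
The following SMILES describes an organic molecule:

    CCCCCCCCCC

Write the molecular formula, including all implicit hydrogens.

C10H22

Walk through each heavy atom and fill implicit hydrogens from standard valence (C 4, N 3, O 2, S 2, halogen 1):
  atom 1: C, bond orders sum to 1 (valence 4) → 3 H
  atom 2: C, bond orders sum to 2 (valence 4) → 2 H
  atom 3: C, bond orders sum to 2 (valence 4) → 2 H
  atom 4: C, bond orders sum to 2 (valence 4) → 2 H
  atom 5: C, bond orders sum to 2 (valence 4) → 2 H
  atom 6: C, bond orders sum to 2 (valence 4) → 2 H
  atom 7: C, bond orders sum to 2 (valence 4) → 2 H
  atom 8: C, bond orders sum to 2 (valence 4) → 2 H
  atom 9: C, bond orders sum to 2 (valence 4) → 2 H
  atom 10: C, bond orders sum to 1 (valence 4) → 3 H
Totals → C:10, H:22.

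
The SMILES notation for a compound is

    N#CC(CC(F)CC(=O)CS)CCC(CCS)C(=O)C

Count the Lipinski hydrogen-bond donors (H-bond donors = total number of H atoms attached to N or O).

0

Donors: find every N or O and count the H atoms it carries.
  atom 1 (N): bond orders sum to 3 → 0 H
  atom 9 (O): bond orders sum to 2 → 0 H
  atom 19 (O): bond orders sum to 2 → 0 H
Lipinski HBD = 0.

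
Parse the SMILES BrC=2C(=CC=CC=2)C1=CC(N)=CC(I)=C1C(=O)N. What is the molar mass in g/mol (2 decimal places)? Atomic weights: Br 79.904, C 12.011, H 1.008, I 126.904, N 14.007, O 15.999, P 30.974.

First, the molecular formula is C13H10BrIN2O (counting implicit H from valence).
  Br: 1 × 79.904 = 79.904
  C: 13 × 12.011 = 156.143
  H: 10 × 1.008 = 10.080
  I: 1 × 126.904 = 126.904
  N: 2 × 14.007 = 28.014
  O: 1 × 15.999 = 15.999
Sum: 1×79.904 + 13×12.011 + 10×1.008 + 1×126.904 + 2×14.007 + 1×15.999 = 417.044 → 417.04 g/mol.

417.04 g/mol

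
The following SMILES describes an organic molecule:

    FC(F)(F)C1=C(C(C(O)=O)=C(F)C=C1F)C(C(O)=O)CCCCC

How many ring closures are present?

1

In SMILES, each pair of matching ring-closure digits denotes one ring-closing bond; the number of such bonds equals the number of independent rings.
Ring-closure bonds here: 1.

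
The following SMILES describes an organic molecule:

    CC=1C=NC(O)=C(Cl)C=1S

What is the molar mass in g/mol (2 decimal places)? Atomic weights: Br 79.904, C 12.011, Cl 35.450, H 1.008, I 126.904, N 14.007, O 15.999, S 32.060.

First, the molecular formula is C6H6ClNOS (counting implicit H from valence).
  C: 6 × 12.011 = 72.066
  Cl: 1 × 35.450 = 35.450
  H: 6 × 1.008 = 6.048
  N: 1 × 14.007 = 14.007
  O: 1 × 15.999 = 15.999
  S: 1 × 32.060 = 32.060
Sum: 6×12.011 + 1×35.450 + 6×1.008 + 1×14.007 + 1×15.999 + 1×32.060 = 175.630 → 175.63 g/mol.

175.63 g/mol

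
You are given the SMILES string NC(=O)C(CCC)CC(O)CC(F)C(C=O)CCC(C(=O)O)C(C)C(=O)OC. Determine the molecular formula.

C19H32FNO7

Walk through each heavy atom and fill implicit hydrogens from standard valence (C 4, N 3, O 2, S 2, halogen 1):
  atom 1: N, bond orders sum to 1 (valence 3) → 2 H
  atom 2: C, bond orders sum to 4 (valence 4) → 0 H
  atom 3: O, bond orders sum to 2 (valence 2) → 0 H
  atom 4: C, bond orders sum to 3 (valence 4) → 1 H
  atom 5: C, bond orders sum to 2 (valence 4) → 2 H
  atom 6: C, bond orders sum to 2 (valence 4) → 2 H
  atom 7: C, bond orders sum to 1 (valence 4) → 3 H
  atom 8: C, bond orders sum to 2 (valence 4) → 2 H
  atom 9: C, bond orders sum to 3 (valence 4) → 1 H
  atom 10: O, bond orders sum to 1 (valence 2) → 1 H
  atom 11: C, bond orders sum to 2 (valence 4) → 2 H
  atom 12: C, bond orders sum to 3 (valence 4) → 1 H
  atom 13: F (halogen, monovalent) → 0 H
  atom 14: C, bond orders sum to 3 (valence 4) → 1 H
  atom 15: C, bond orders sum to 3 (valence 4) → 1 H
  atom 16: O, bond orders sum to 2 (valence 2) → 0 H
  atom 17: C, bond orders sum to 2 (valence 4) → 2 H
  atom 18: C, bond orders sum to 2 (valence 4) → 2 H
  atom 19: C, bond orders sum to 3 (valence 4) → 1 H
  atom 20: C, bond orders sum to 4 (valence 4) → 0 H
  atom 21: O, bond orders sum to 2 (valence 2) → 0 H
  atom 22: O, bond orders sum to 1 (valence 2) → 1 H
  atom 23: C, bond orders sum to 3 (valence 4) → 1 H
  atom 24: C, bond orders sum to 1 (valence 4) → 3 H
  atom 25: C, bond orders sum to 4 (valence 4) → 0 H
  atom 26: O, bond orders sum to 2 (valence 2) → 0 H
  atom 27: O, bond orders sum to 2 (valence 2) → 0 H
  atom 28: C, bond orders sum to 1 (valence 4) → 3 H
Totals → C:19, H:32, F:1, N:1, O:7.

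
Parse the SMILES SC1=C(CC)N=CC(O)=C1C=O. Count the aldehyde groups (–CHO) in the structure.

The aldehyde motif appears at heavy-atom position 11 in the SMILES.
Other groups present: 1 hydroxyl, 1 thiol.
Aldehyde count: 1.

1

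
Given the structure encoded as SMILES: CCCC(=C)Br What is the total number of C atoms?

Count every carbon token in the SMILES (each C, including those in ring-closure positions and inside branches).
Carbon count: 5.

5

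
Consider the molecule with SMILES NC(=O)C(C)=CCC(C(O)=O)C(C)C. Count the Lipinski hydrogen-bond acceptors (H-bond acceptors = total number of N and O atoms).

N atoms: 1; O atoms: 3.
Lipinski HBA = 1 + 3 = 4.

4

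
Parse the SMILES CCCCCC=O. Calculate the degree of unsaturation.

Degree of unsaturation = (number of rings) + (number of π bonds).
Ring closures in the SMILES: 0.
π bonds: 1 double bond (each 1 DoU) → 1 DoU from unsaturation.
Total DoU = 0 + 1 = 1.

1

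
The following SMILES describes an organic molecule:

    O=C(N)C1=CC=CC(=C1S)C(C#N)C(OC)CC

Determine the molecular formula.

Walk through each heavy atom and fill implicit hydrogens from standard valence (C 4, N 3, O 2, S 2, halogen 1):
  atom 1: O, bond orders sum to 2 (valence 2) → 0 H
  atom 2: C, bond orders sum to 4 (valence 4) → 0 H
  atom 3: N, bond orders sum to 1 (valence 3) → 2 H
  atom 4: C, bond orders sum to 4 (valence 4) → 0 H
  atom 5: C, bond orders sum to 3 (valence 4) → 1 H
  atom 6: C, bond orders sum to 3 (valence 4) → 1 H
  atom 7: C, bond orders sum to 3 (valence 4) → 1 H
  atom 8: C, bond orders sum to 4 (valence 4) → 0 H
  atom 9: C, bond orders sum to 4 (valence 4) → 0 H
  atom 10: S, bond orders sum to 1 (valence 2) → 1 H
  atom 11: C, bond orders sum to 3 (valence 4) → 1 H
  atom 12: C, bond orders sum to 4 (valence 4) → 0 H
  atom 13: N, bond orders sum to 3 (valence 3) → 0 H
  atom 14: C, bond orders sum to 3 (valence 4) → 1 H
  atom 15: O, bond orders sum to 2 (valence 2) → 0 H
  atom 16: C, bond orders sum to 1 (valence 4) → 3 H
  atom 17: C, bond orders sum to 2 (valence 4) → 2 H
  atom 18: C, bond orders sum to 1 (valence 4) → 3 H
Totals → C:13, H:16, N:2, O:2, S:1.

C13H16N2O2S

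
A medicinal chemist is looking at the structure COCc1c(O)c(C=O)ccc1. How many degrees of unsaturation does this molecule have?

5

Molecular formula: C9H10O3.
DoU = (2C + 2 + N − H − X) / 2, where X is the halogen count and O/S are ignored.
    = (2·9 + 2 + 0 − 10 − 0) / 2 = 10 / 2 = 5.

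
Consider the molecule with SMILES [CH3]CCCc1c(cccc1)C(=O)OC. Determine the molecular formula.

Walk through each heavy atom and fill implicit hydrogens from standard valence (C 4, N 3, O 2, S 2, halogen 1); for lowercase aromatic atoms, an aromatic c carries 1 H when it has two neighbours and 0 H with three, and aromatic n carries 0 H:
  atom 1: C with explicit H count 3
  atom 2: C, bond orders sum to 2 (valence 4) → 2 H
  atom 3: C, bond orders sum to 2 (valence 4) → 2 H
  atom 4: C, bond orders sum to 2 (valence 4) → 2 H
  atom 5: aromatic c, 3 neighbours → 0 H
  atom 6: aromatic c, 3 neighbours → 0 H
  atom 7: aromatic c, 2 neighbours → 1 H
  atom 8: aromatic c, 2 neighbours → 1 H
  atom 9: aromatic c, 2 neighbours → 1 H
  atom 10: aromatic c, 2 neighbours → 1 H
  atom 11: C, bond orders sum to 4 (valence 4) → 0 H
  atom 12: O, bond orders sum to 2 (valence 2) → 0 H
  atom 13: O, bond orders sum to 2 (valence 2) → 0 H
  atom 14: C, bond orders sum to 1 (valence 4) → 3 H
Totals → C:12, H:16, O:2.
In Hill order: C12H16O2.

C12H16O2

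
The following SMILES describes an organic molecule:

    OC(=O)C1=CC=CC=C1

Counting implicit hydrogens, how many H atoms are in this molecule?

Walk through each heavy atom and fill implicit hydrogens from standard valence (C 4, N 3, O 2, S 2, halogen 1):
  atom 1: O, bond orders sum to 1 (valence 2) → 1 H
  atom 2: C, bond orders sum to 4 (valence 4) → 0 H
  atom 3: O, bond orders sum to 2 (valence 2) → 0 H
  atom 4: C, bond orders sum to 4 (valence 4) → 0 H
  atom 5: C, bond orders sum to 3 (valence 4) → 1 H
  atom 6: C, bond orders sum to 3 (valence 4) → 1 H
  atom 7: C, bond orders sum to 3 (valence 4) → 1 H
  atom 8: C, bond orders sum to 3 (valence 4) → 1 H
  atom 9: C, bond orders sum to 3 (valence 4) → 1 H
Total hydrogens: 6.

6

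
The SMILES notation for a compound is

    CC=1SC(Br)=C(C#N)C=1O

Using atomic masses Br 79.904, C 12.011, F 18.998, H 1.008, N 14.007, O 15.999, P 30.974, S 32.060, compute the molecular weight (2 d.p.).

218.07 g/mol

First, the molecular formula is C6H4BrNOS (counting implicit H from valence).
  Br: 1 × 79.904 = 79.904
  C: 6 × 12.011 = 72.066
  H: 4 × 1.008 = 4.032
  N: 1 × 14.007 = 14.007
  O: 1 × 15.999 = 15.999
  S: 1 × 32.060 = 32.060
Sum: 1×79.904 + 6×12.011 + 4×1.008 + 1×14.007 + 1×15.999 + 1×32.060 = 218.068 → 218.07 g/mol.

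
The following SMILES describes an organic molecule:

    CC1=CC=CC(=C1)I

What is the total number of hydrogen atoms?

7

Walk through each heavy atom and fill implicit hydrogens from standard valence (C 4, N 3, O 2, S 2, halogen 1):
  atom 1: C, bond orders sum to 1 (valence 4) → 3 H
  atom 2: C, bond orders sum to 4 (valence 4) → 0 H
  atom 3: C, bond orders sum to 3 (valence 4) → 1 H
  atom 4: C, bond orders sum to 3 (valence 4) → 1 H
  atom 5: C, bond orders sum to 3 (valence 4) → 1 H
  atom 6: C, bond orders sum to 4 (valence 4) → 0 H
  atom 7: C, bond orders sum to 3 (valence 4) → 1 H
  atom 8: I (halogen, monovalent) → 0 H
Total hydrogens: 7.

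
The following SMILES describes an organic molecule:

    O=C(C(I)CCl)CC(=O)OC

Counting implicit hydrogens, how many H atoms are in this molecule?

8

Walk through each heavy atom and fill implicit hydrogens from standard valence (C 4, N 3, O 2, S 2, halogen 1):
  atom 1: O, bond orders sum to 2 (valence 2) → 0 H
  atom 2: C, bond orders sum to 4 (valence 4) → 0 H
  atom 3: C, bond orders sum to 3 (valence 4) → 1 H
  atom 4: I (halogen, monovalent) → 0 H
  atom 5: C, bond orders sum to 2 (valence 4) → 2 H
  atom 6: Cl (halogen, monovalent) → 0 H
  atom 7: C, bond orders sum to 2 (valence 4) → 2 H
  atom 8: C, bond orders sum to 4 (valence 4) → 0 H
  atom 9: O, bond orders sum to 2 (valence 2) → 0 H
  atom 10: O, bond orders sum to 2 (valence 2) → 0 H
  atom 11: C, bond orders sum to 1 (valence 4) → 3 H
Total hydrogens: 8.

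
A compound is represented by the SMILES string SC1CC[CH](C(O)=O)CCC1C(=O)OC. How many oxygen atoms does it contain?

Scan the SMILES for O atoms (remember two-letter symbols like Cl and Br are single atoms).
Oxygen count: 4.

4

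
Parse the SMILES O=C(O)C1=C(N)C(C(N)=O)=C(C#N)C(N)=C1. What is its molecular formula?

Walk through each heavy atom and fill implicit hydrogens from standard valence (C 4, N 3, O 2, S 2, halogen 1):
  atom 1: O, bond orders sum to 2 (valence 2) → 0 H
  atom 2: C, bond orders sum to 4 (valence 4) → 0 H
  atom 3: O, bond orders sum to 1 (valence 2) → 1 H
  atom 4: C, bond orders sum to 4 (valence 4) → 0 H
  atom 5: C, bond orders sum to 4 (valence 4) → 0 H
  atom 6: N, bond orders sum to 1 (valence 3) → 2 H
  atom 7: C, bond orders sum to 4 (valence 4) → 0 H
  atom 8: C, bond orders sum to 4 (valence 4) → 0 H
  atom 9: N, bond orders sum to 1 (valence 3) → 2 H
  atom 10: O, bond orders sum to 2 (valence 2) → 0 H
  atom 11: C, bond orders sum to 4 (valence 4) → 0 H
  atom 12: C, bond orders sum to 4 (valence 4) → 0 H
  atom 13: N, bond orders sum to 3 (valence 3) → 0 H
  atom 14: C, bond orders sum to 4 (valence 4) → 0 H
  atom 15: N, bond orders sum to 1 (valence 3) → 2 H
  atom 16: C, bond orders sum to 3 (valence 4) → 1 H
Totals → C:9, H:8, N:4, O:3.
In Hill order: C9H8N4O3.

C9H8N4O3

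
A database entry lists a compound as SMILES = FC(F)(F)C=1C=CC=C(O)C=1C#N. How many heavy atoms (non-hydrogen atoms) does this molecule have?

13

Every atom symbol written in the SMILES (organic subset) is one heavy atom; implicit H are not written.
Heavy atoms by element → C:8, F:3, N:1, O:1.
Total: 13.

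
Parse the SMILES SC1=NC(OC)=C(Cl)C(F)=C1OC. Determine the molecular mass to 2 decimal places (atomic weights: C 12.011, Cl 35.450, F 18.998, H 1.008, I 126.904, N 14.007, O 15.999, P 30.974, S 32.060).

223.65 g/mol

First, the molecular formula is C7H7ClFNO2S (counting implicit H from valence).
  C: 7 × 12.011 = 84.077
  Cl: 1 × 35.450 = 35.450
  F: 1 × 18.998 = 18.998
  H: 7 × 1.008 = 7.056
  N: 1 × 14.007 = 14.007
  O: 2 × 15.999 = 31.998
  S: 1 × 32.060 = 32.060
Sum: 7×12.011 + 1×35.450 + 1×18.998 + 7×1.008 + 1×14.007 + 2×15.999 + 1×32.060 = 223.646 → 223.65 g/mol.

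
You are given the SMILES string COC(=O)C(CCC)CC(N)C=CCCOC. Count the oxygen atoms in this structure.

Scan the SMILES for O atoms (remember two-letter symbols like Cl and Br are single atoms).
Oxygen count: 3.

3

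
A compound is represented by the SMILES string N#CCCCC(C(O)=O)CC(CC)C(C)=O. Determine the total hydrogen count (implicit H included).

19

Walk through each heavy atom and fill implicit hydrogens from standard valence (C 4, N 3, O 2, S 2, halogen 1):
  atom 1: N, bond orders sum to 3 (valence 3) → 0 H
  atom 2: C, bond orders sum to 4 (valence 4) → 0 H
  atom 3: C, bond orders sum to 2 (valence 4) → 2 H
  atom 4: C, bond orders sum to 2 (valence 4) → 2 H
  atom 5: C, bond orders sum to 2 (valence 4) → 2 H
  atom 6: C, bond orders sum to 3 (valence 4) → 1 H
  atom 7: C, bond orders sum to 4 (valence 4) → 0 H
  atom 8: O, bond orders sum to 1 (valence 2) → 1 H
  atom 9: O, bond orders sum to 2 (valence 2) → 0 H
  atom 10: C, bond orders sum to 2 (valence 4) → 2 H
  atom 11: C, bond orders sum to 3 (valence 4) → 1 H
  atom 12: C, bond orders sum to 2 (valence 4) → 2 H
  atom 13: C, bond orders sum to 1 (valence 4) → 3 H
  atom 14: C, bond orders sum to 4 (valence 4) → 0 H
  atom 15: C, bond orders sum to 1 (valence 4) → 3 H
  atom 16: O, bond orders sum to 2 (valence 2) → 0 H
Total hydrogens: 19.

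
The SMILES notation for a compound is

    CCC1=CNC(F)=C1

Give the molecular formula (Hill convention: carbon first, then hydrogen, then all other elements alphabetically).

C6H8FN

Walk through each heavy atom and fill implicit hydrogens from standard valence (C 4, N 3, O 2, S 2, halogen 1):
  atom 1: C, bond orders sum to 1 (valence 4) → 3 H
  atom 2: C, bond orders sum to 2 (valence 4) → 2 H
  atom 3: C, bond orders sum to 4 (valence 4) → 0 H
  atom 4: C, bond orders sum to 3 (valence 4) → 1 H
  atom 5: N, bond orders sum to 2 (valence 3) → 1 H
  atom 6: C, bond orders sum to 4 (valence 4) → 0 H
  atom 7: F (halogen, monovalent) → 0 H
  atom 8: C, bond orders sum to 3 (valence 4) → 1 H
Totals → C:6, H:8, F:1, N:1.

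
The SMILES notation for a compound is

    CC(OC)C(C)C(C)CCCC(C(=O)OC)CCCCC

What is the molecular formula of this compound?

Walk through each heavy atom and fill implicit hydrogens from standard valence (C 4, N 3, O 2, S 2, halogen 1):
  atom 1: C, bond orders sum to 1 (valence 4) → 3 H
  atom 2: C, bond orders sum to 3 (valence 4) → 1 H
  atom 3: O, bond orders sum to 2 (valence 2) → 0 H
  atom 4: C, bond orders sum to 1 (valence 4) → 3 H
  atom 5: C, bond orders sum to 3 (valence 4) → 1 H
  atom 6: C, bond orders sum to 1 (valence 4) → 3 H
  atom 7: C, bond orders sum to 3 (valence 4) → 1 H
  atom 8: C, bond orders sum to 1 (valence 4) → 3 H
  atom 9: C, bond orders sum to 2 (valence 4) → 2 H
  atom 10: C, bond orders sum to 2 (valence 4) → 2 H
  atom 11: C, bond orders sum to 2 (valence 4) → 2 H
  atom 12: C, bond orders sum to 3 (valence 4) → 1 H
  atom 13: C, bond orders sum to 4 (valence 4) → 0 H
  atom 14: O, bond orders sum to 2 (valence 2) → 0 H
  atom 15: O, bond orders sum to 2 (valence 2) → 0 H
  atom 16: C, bond orders sum to 1 (valence 4) → 3 H
  atom 17: C, bond orders sum to 2 (valence 4) → 2 H
  atom 18: C, bond orders sum to 2 (valence 4) → 2 H
  atom 19: C, bond orders sum to 2 (valence 4) → 2 H
  atom 20: C, bond orders sum to 2 (valence 4) → 2 H
  atom 21: C, bond orders sum to 1 (valence 4) → 3 H
Totals → C:18, H:36, O:3.

C18H36O3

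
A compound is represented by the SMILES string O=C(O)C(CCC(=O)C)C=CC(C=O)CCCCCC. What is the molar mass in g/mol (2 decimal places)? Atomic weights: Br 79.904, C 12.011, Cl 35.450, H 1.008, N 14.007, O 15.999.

282.38 g/mol

First, the molecular formula is C16H26O4 (counting implicit H from valence).
  C: 16 × 12.011 = 192.176
  H: 26 × 1.008 = 26.208
  O: 4 × 15.999 = 63.996
Sum: 16×12.011 + 26×1.008 + 4×15.999 = 282.380 → 282.38 g/mol.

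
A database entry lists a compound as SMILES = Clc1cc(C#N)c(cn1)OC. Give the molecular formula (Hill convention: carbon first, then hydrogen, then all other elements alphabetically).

C7H5ClN2O

Walk through each heavy atom and fill implicit hydrogens from standard valence (C 4, N 3, O 2, S 2, halogen 1); for lowercase aromatic atoms, an aromatic c carries 1 H when it has two neighbours and 0 H with three, and aromatic n carries 0 H:
  atom 1: Cl (halogen, monovalent) → 0 H
  atom 2: aromatic c, 3 neighbours → 0 H
  atom 3: aromatic c, 2 neighbours → 1 H
  atom 4: aromatic c, 3 neighbours → 0 H
  atom 5: C, bond orders sum to 4 (valence 4) → 0 H
  atom 6: N, bond orders sum to 3 (valence 3) → 0 H
  atom 7: aromatic c, 3 neighbours → 0 H
  atom 8: aromatic c, 2 neighbours → 1 H
  atom 9: aromatic n, 2 neighbours → 0 H
  atom 10: O, bond orders sum to 2 (valence 2) → 0 H
  atom 11: C, bond orders sum to 1 (valence 4) → 3 H
Totals → C:7, H:5, Cl:1, N:2, O:1.
In Hill order: C7H5ClN2O.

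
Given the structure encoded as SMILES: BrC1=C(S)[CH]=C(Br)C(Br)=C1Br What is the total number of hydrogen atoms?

Walk through each heavy atom and fill implicit hydrogens from standard valence (C 4, N 3, O 2, S 2, halogen 1):
  atom 1: Br (halogen, monovalent) → 0 H
  atom 2: C, bond orders sum to 4 (valence 4) → 0 H
  atom 3: C, bond orders sum to 4 (valence 4) → 0 H
  atom 4: S, bond orders sum to 1 (valence 2) → 1 H
  atom 5: C with explicit H count 1
  atom 6: C, bond orders sum to 4 (valence 4) → 0 H
  atom 7: Br (halogen, monovalent) → 0 H
  atom 8: C, bond orders sum to 4 (valence 4) → 0 H
  atom 9: Br (halogen, monovalent) → 0 H
  atom 10: C, bond orders sum to 4 (valence 4) → 0 H
  atom 11: Br (halogen, monovalent) → 0 H
Total hydrogens: 2.

2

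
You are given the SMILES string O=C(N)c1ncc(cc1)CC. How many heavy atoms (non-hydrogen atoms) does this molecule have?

Every atom symbol written in the SMILES (organic subset) is one heavy atom; implicit H are not written.
Heavy atoms by element → C:8, N:2, O:1.
Total: 11.

11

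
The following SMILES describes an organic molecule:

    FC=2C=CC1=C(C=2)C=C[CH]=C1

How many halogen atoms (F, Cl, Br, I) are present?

1

Halogen atoms appear at heavy-atom position 1 (1×F).
Halogen count: 1.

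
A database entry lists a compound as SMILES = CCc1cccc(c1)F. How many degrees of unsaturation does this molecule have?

4

Molecular formula: C8H9F.
DoU = (2C + 2 + N − H − X) / 2, where X is the halogen count and O/S are ignored.
    = (2·8 + 2 + 0 − 9 − 1) / 2 = 8 / 2 = 4.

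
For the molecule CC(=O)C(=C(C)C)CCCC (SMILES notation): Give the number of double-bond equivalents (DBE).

2

Degree of unsaturation = (number of rings) + (number of π bonds).
Ring closures in the SMILES: 0.
π bonds: 2 double bonds (each 1 DoU) → 2 DoU from unsaturation.
Total DoU = 0 + 2 = 2.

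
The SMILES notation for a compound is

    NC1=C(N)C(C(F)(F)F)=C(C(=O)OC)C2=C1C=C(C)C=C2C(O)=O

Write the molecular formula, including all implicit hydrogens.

C15H13F3N2O4

Walk through each heavy atom and fill implicit hydrogens from standard valence (C 4, N 3, O 2, S 2, halogen 1):
  atom 1: N, bond orders sum to 1 (valence 3) → 2 H
  atom 2: C, bond orders sum to 4 (valence 4) → 0 H
  atom 3: C, bond orders sum to 4 (valence 4) → 0 H
  atom 4: N, bond orders sum to 1 (valence 3) → 2 H
  atom 5: C, bond orders sum to 4 (valence 4) → 0 H
  atom 6: C, bond orders sum to 4 (valence 4) → 0 H
  atom 7: F (halogen, monovalent) → 0 H
  atom 8: F (halogen, monovalent) → 0 H
  atom 9: F (halogen, monovalent) → 0 H
  atom 10: C, bond orders sum to 4 (valence 4) → 0 H
  atom 11: C, bond orders sum to 4 (valence 4) → 0 H
  atom 12: O, bond orders sum to 2 (valence 2) → 0 H
  atom 13: O, bond orders sum to 2 (valence 2) → 0 H
  atom 14: C, bond orders sum to 1 (valence 4) → 3 H
  atom 15: C, bond orders sum to 4 (valence 4) → 0 H
  atom 16: C, bond orders sum to 4 (valence 4) → 0 H
  atom 17: C, bond orders sum to 3 (valence 4) → 1 H
  atom 18: C, bond orders sum to 4 (valence 4) → 0 H
  atom 19: C, bond orders sum to 1 (valence 4) → 3 H
  atom 20: C, bond orders sum to 3 (valence 4) → 1 H
  atom 21: C, bond orders sum to 4 (valence 4) → 0 H
  atom 22: C, bond orders sum to 4 (valence 4) → 0 H
  atom 23: O, bond orders sum to 1 (valence 2) → 1 H
  atom 24: O, bond orders sum to 2 (valence 2) → 0 H
Totals → C:15, H:13, F:3, N:2, O:4.
In Hill order: C15H13F3N2O4.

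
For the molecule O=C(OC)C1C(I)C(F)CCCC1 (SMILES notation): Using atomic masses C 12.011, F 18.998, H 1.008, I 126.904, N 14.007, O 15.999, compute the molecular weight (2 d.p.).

First, the molecular formula is C9H14FIO2 (counting implicit H from valence).
  C: 9 × 12.011 = 108.099
  F: 1 × 18.998 = 18.998
  H: 14 × 1.008 = 14.112
  I: 1 × 126.904 = 126.904
  O: 2 × 15.999 = 31.998
Sum: 9×12.011 + 1×18.998 + 14×1.008 + 1×126.904 + 2×15.999 = 300.111 → 300.11 g/mol.

300.11 g/mol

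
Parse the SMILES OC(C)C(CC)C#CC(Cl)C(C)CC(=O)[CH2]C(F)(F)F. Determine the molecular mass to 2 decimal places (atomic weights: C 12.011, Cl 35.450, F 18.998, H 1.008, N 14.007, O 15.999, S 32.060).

312.76 g/mol

First, the molecular formula is C14H20ClF3O2 (counting implicit H from valence).
  C: 14 × 12.011 = 168.154
  Cl: 1 × 35.450 = 35.450
  F: 3 × 18.998 = 56.994
  H: 20 × 1.008 = 20.160
  O: 2 × 15.999 = 31.998
Sum: 14×12.011 + 1×35.450 + 3×18.998 + 20×1.008 + 2×15.999 = 312.756 → 312.76 g/mol.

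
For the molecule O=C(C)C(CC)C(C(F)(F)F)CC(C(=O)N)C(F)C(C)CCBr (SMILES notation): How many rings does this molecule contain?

0

In SMILES, each pair of matching ring-closure digits denotes one ring-closing bond; the number of such bonds equals the number of independent rings.
Ring-closure bonds here: 0.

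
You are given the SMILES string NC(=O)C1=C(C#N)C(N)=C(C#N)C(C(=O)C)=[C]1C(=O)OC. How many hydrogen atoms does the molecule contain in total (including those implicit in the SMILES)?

10

Walk through each heavy atom and fill implicit hydrogens from standard valence (C 4, N 3, O 2, S 2, halogen 1):
  atom 1: N, bond orders sum to 1 (valence 3) → 2 H
  atom 2: C, bond orders sum to 4 (valence 4) → 0 H
  atom 3: O, bond orders sum to 2 (valence 2) → 0 H
  atom 4: C, bond orders sum to 4 (valence 4) → 0 H
  atom 5: C, bond orders sum to 4 (valence 4) → 0 H
  atom 6: C, bond orders sum to 4 (valence 4) → 0 H
  atom 7: N, bond orders sum to 3 (valence 3) → 0 H
  atom 8: C, bond orders sum to 4 (valence 4) → 0 H
  atom 9: N, bond orders sum to 1 (valence 3) → 2 H
  atom 10: C, bond orders sum to 4 (valence 4) → 0 H
  atom 11: C, bond orders sum to 4 (valence 4) → 0 H
  atom 12: N, bond orders sum to 3 (valence 3) → 0 H
  atom 13: C, bond orders sum to 4 (valence 4) → 0 H
  atom 14: C, bond orders sum to 4 (valence 4) → 0 H
  atom 15: O, bond orders sum to 2 (valence 2) → 0 H
  atom 16: C, bond orders sum to 1 (valence 4) → 3 H
  atom 17: C with explicit H count 0
  atom 18: C, bond orders sum to 4 (valence 4) → 0 H
  atom 19: O, bond orders sum to 2 (valence 2) → 0 H
  atom 20: O, bond orders sum to 2 (valence 2) → 0 H
  atom 21: C, bond orders sum to 1 (valence 4) → 3 H
Total hydrogens: 10.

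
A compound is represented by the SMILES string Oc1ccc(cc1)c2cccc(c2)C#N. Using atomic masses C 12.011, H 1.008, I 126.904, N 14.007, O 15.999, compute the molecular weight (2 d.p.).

First, the molecular formula is C13H9NO (counting implicit H from valence).
  C: 13 × 12.011 = 156.143
  H: 9 × 1.008 = 9.072
  N: 1 × 14.007 = 14.007
  O: 1 × 15.999 = 15.999
Sum: 13×12.011 + 9×1.008 + 1×14.007 + 1×15.999 = 195.221 → 195.22 g/mol.

195.22 g/mol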